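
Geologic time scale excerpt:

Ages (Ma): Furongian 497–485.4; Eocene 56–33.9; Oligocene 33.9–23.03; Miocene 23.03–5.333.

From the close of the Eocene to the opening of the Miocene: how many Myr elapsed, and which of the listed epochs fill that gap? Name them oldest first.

The Eocene closes at 33.9 Ma and the Miocene opens at 23.03 Ma, so the interval is 33.9 − 23.03 = 10.87 Myr.
An epoch fits inside if it starts at or after 33.9 Ma and ends at or before 23.03 Ma; oldest first that gives Oligocene.

10.87 million years; Oligocene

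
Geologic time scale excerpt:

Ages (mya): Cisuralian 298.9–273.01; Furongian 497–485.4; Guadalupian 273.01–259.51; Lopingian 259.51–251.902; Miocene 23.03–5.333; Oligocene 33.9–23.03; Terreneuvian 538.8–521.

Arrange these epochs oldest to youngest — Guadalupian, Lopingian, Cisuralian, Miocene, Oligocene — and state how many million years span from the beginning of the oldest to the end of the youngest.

Start ages (Ma): Cisuralian 298.9, Guadalupian 273.01, Lopingian 259.51, Oligocene 33.9, Miocene 23.03.
Ordered oldest to youngest: Cisuralian, Guadalupian, Lopingian, Oligocene, Miocene.
Span = 298.9 − 5.333 = 293.567 Myr.

Cisuralian, Guadalupian, Lopingian, Oligocene, Miocene; total span 293.567 Myr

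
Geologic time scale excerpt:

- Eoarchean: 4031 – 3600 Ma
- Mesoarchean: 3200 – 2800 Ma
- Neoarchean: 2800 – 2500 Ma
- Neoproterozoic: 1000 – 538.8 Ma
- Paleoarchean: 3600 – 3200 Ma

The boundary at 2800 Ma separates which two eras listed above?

Mesoarchean and Neoarchean

The Mesoarchean ends at 2800 Ma and the Neoarchean begins at 2800 Ma, so they share that boundary.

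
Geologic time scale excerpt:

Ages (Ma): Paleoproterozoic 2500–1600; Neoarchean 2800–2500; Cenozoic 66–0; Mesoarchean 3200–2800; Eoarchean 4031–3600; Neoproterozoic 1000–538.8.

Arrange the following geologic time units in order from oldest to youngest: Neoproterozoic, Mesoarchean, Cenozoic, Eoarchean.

The oldest of these is Eoarchean (starts 4031 Ma) and the youngest is Cenozoic (ends 0 Ma).
In between, by decreasing start age: Mesoarchean (3200), Neoproterozoic (1000).

Eoarchean, Mesoarchean, Neoproterozoic, Cenozoic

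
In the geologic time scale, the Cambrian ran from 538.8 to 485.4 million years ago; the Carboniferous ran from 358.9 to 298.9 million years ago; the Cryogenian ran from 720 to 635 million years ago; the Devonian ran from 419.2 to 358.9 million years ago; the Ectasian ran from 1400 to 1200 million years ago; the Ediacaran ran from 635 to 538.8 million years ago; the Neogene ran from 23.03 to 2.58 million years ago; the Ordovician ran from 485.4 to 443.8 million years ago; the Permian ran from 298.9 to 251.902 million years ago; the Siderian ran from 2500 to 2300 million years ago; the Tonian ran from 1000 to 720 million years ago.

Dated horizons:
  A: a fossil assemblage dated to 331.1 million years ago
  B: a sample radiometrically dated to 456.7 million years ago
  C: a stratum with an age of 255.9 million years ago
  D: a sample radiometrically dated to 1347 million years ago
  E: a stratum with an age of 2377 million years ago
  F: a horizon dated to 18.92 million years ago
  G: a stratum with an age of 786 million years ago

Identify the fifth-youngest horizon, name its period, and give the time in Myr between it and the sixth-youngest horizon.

G, in the Tonian; 561 million years to D

Sorted youngest-first by Ma: F (18.92), C (255.9), A (331.1), B (456.7), G (786), D (1347), E (2377).
The fifth youngest is G at 786 Ma, which lies in 1000–720 Ma: the Tonian.
The sixth youngest is D at 1347 Ma; separation = |786 − 1347| = 561 Myr.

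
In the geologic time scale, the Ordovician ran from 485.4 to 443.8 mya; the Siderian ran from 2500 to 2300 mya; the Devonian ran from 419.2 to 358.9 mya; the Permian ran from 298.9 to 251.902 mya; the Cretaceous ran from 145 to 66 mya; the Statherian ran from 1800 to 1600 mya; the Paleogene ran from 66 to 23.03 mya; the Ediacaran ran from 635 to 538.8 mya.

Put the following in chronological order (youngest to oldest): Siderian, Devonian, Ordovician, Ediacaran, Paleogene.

Read off each span (Ma): Siderian 2500–2300; Devonian 419.2–358.9; Ordovician 485.4–443.8; Ediacaran 635–538.8; Paleogene 66–23.03.
Larger Ma is older, so oldest→youngest is Siderian, Ediacaran, Ordovician, Devonian, Paleogene; reverse it for youngest→oldest.

Paleogene, Devonian, Ordovician, Ediacaran, Siderian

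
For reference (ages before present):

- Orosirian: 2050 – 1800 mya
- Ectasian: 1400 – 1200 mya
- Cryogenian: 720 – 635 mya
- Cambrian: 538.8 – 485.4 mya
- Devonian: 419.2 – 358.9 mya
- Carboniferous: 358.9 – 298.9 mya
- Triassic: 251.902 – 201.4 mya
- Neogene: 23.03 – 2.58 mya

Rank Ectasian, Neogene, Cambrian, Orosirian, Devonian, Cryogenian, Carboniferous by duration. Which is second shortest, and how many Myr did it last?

Durations: Ectasian 200; Neogene 20.45; Cambrian 53.4; Orosirian 250; Devonian 60.3; Cryogenian 85; Carboniferous 60 Myr.
Sorted shortest-first: Neogene (20.45), Cambrian (53.4), Carboniferous (60), Devonian (60.3), Cryogenian (85), Ectasian (200), Orosirian (250).
The second shortest is Cambrian at 53.4 Myr.

Cambrian, 53.4 million years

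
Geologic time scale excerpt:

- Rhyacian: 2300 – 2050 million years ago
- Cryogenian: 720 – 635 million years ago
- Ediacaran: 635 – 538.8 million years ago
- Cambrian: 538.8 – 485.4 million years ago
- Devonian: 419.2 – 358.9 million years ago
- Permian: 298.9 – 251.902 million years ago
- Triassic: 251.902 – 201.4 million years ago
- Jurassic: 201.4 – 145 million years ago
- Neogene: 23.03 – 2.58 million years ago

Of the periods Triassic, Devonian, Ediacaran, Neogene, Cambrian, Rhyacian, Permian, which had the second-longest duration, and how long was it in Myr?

Durations: Triassic 50.502; Devonian 60.3; Ediacaran 96.2; Neogene 20.45; Cambrian 53.4; Rhyacian 250; Permian 46.998 Myr.
Sorted longest-first: Rhyacian (250), Ediacaran (96.2), Devonian (60.3), Cambrian (53.4), Triassic (50.502), Permian (46.998), Neogene (20.45).
The second longest is Ediacaran at 96.2 Myr.

Ediacaran, 96.2 million years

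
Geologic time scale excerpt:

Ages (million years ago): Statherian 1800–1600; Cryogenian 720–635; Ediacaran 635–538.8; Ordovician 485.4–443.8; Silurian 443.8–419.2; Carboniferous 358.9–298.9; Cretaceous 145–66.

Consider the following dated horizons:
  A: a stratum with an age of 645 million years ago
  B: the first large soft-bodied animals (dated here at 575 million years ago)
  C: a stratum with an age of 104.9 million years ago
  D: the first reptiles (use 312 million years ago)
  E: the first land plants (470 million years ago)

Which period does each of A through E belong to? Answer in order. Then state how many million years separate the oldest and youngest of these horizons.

A — Cryogenian; B — Ediacaran; C — Cretaceous; D — Carboniferous; E — Ordovician; span 540.1 million years

Match each age against the start–end ranges in the excerpt: A = 645 Ma → Cryogenian (720–635); B = 575 Ma → Ediacaran (635–538.8); C = 104.9 Ma → Cretaceous (145–66); D = 312 Ma → Carboniferous (358.9–298.9); E = 470 Ma → Ordovician (485.4–443.8).
The largest age is 645 Ma and the smallest is 104.9 Ma; their difference is 540.1 Myr.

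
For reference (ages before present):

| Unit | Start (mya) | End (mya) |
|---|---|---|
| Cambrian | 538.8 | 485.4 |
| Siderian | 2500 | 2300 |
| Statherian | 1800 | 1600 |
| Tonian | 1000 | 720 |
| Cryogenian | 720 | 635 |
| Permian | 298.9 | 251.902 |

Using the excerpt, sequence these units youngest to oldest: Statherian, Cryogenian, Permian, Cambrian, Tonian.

Permian, Cambrian, Cryogenian, Tonian, Statherian

Read off each span (Ma): Statherian 1800–1600; Cryogenian 720–635; Permian 298.9–251.902; Cambrian 538.8–485.4; Tonian 1000–720.
Larger Ma is older, so oldest→youngest is Statherian, Tonian, Cryogenian, Cambrian, Permian; reverse it for youngest→oldest.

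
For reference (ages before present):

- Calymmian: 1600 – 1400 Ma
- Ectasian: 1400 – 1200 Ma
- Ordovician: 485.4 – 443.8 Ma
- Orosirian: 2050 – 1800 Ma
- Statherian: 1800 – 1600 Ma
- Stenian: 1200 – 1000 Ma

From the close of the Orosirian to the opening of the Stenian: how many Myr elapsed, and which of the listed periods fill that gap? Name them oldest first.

600 million years; Statherian, Calymmian, Ectasian

End of Orosirian = 1800 Ma; start of Stenian = 1200 Ma.
Gap = 1800 − 1200 = 600 Myr.
Periods wholly inside 1800–1200 Ma: Statherian (1800–1600), Calymmian (1600–1400), Ectasian (1400–1200).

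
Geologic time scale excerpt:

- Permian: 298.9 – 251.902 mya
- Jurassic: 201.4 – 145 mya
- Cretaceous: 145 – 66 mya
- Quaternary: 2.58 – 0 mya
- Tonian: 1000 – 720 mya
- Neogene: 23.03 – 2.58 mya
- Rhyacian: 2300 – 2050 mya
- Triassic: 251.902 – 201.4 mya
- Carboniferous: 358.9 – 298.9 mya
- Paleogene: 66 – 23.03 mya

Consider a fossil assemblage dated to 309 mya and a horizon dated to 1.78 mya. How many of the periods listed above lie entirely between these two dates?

309 Ma sits inside the Carboniferous (358.9–298.9) and 1.78 Ma inside the Quaternary (2.58–0); neither of those is wholly between the two dates.
The listed periods lying completely between them are Permian, Triassic, Jurassic, Cretaceous, Paleogene, Neogene — 6 in all.

6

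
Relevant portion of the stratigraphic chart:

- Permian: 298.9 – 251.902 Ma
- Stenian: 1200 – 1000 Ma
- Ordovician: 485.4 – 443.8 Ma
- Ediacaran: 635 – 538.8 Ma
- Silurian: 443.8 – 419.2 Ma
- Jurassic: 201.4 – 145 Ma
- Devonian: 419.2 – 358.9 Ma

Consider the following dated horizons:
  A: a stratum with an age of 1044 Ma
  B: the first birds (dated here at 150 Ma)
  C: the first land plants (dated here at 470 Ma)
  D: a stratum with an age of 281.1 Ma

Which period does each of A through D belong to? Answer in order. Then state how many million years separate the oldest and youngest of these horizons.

A — Stenian; B — Jurassic; C — Ordovician; D — Permian; span 894 million years

A: 1044 Ma lies in 1200–1000 Ma, so Stenian.
B: 150 Ma lies in 201.4–145 Ma, so Jurassic.
C: 470 Ma lies in 485.4–443.8 Ma, so Ordovician.
D: 281.1 Ma lies in 298.9–251.902 Ma, so Permian.
Oldest = 1044 Ma, youngest = 150 Ma → span 894 Myr.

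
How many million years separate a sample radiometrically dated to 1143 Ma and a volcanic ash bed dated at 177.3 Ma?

965.7 million years

1143 − 177.3 = 965.7 million years.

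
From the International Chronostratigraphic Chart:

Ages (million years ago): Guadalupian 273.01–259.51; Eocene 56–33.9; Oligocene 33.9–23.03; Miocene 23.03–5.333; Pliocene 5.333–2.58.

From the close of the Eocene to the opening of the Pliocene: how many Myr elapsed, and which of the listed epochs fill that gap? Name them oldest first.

28.567 million years; Oligocene, Miocene

End of Eocene = 33.9 Ma; start of Pliocene = 5.333 Ma.
Gap = 33.9 − 5.333 = 28.567 Myr.
Epochs wholly inside 33.9–5.333 Ma: Oligocene (33.9–23.03), Miocene (23.03–5.333).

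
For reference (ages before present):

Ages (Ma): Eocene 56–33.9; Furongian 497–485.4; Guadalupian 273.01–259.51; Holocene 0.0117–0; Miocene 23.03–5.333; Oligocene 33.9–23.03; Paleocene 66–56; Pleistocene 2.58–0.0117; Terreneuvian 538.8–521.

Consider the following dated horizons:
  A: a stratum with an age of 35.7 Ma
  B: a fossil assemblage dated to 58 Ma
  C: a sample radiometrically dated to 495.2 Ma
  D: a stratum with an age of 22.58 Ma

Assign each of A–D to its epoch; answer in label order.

A — Eocene; B — Paleocene; C — Furongian; D — Miocene

A: 35.7 Ma lies in 56–33.9 Ma, so Eocene.
B: 58 Ma lies in 66–56 Ma, so Paleocene.
C: 495.2 Ma lies in 497–485.4 Ma, so Furongian.
D: 22.58 Ma lies in 23.03–5.333 Ma, so Miocene.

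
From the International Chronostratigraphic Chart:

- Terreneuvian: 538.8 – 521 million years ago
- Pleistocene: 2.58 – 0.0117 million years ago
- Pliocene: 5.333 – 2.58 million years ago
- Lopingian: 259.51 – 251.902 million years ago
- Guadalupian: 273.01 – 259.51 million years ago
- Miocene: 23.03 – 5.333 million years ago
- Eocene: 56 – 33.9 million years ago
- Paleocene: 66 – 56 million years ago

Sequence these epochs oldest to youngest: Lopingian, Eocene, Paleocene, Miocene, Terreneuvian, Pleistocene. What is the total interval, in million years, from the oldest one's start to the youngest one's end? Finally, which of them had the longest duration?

Start ages (Ma): Terreneuvian 538.8, Lopingian 259.51, Paleocene 66, Eocene 56, Miocene 23.03, Pleistocene 2.58.
Ordered oldest to youngest: Terreneuvian, Lopingian, Paleocene, Eocene, Miocene, Pleistocene.
Span = 538.8 − 0.0117 = 538.7883 Myr.
Durations: Lopingian 7.608, Pleistocene 2.5683, Terreneuvian 17.8, Eocene 22.1, Miocene 17.697, Paleocene 10 → longest is Eocene (22.1 Myr).

Terreneuvian, Lopingian, Paleocene, Eocene, Miocene, Pleistocene; total span 538.7883 Myr; longest is Eocene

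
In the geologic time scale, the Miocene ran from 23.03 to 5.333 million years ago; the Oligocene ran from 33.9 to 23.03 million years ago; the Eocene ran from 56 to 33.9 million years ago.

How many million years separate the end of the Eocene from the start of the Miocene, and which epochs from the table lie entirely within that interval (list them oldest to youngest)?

10.87 million years; Oligocene

The Eocene closes at 33.9 Ma and the Miocene opens at 23.03 Ma, so the interval is 33.9 − 23.03 = 10.87 Myr.
An epoch fits inside if it starts at or after 33.9 Ma and ends at or before 23.03 Ma; oldest first that gives Oligocene.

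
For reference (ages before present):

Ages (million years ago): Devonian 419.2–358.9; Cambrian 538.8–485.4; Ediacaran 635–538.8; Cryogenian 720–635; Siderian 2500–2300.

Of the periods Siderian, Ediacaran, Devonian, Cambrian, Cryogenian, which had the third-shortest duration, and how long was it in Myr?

Start − end for each: Siderian 2500 − 2300 = 200; Ediacaran 635 − 538.8 = 96.2; Devonian 419.2 − 358.9 = 60.3; Cambrian 538.8 − 485.4 = 53.4; Cryogenian 720 − 635 = 85.
Ranking these from shortest: Cambrian < Devonian < Cryogenian < Ediacaran < Siderian.
Position 3 in that ranking is Cryogenian, which lasted 85 Myr.

Cryogenian, 85 million years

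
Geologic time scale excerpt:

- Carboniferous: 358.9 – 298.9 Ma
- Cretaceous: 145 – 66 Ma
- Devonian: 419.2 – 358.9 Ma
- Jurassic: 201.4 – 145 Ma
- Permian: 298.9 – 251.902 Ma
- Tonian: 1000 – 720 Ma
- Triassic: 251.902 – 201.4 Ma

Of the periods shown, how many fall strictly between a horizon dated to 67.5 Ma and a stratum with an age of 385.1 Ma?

385.1 Ma sits inside the Devonian (419.2–358.9) and 67.5 Ma inside the Cretaceous (145–66); neither of those is wholly between the two dates.
The listed periods lying completely between them are Carboniferous, Permian, Triassic, Jurassic — 4 in all.

4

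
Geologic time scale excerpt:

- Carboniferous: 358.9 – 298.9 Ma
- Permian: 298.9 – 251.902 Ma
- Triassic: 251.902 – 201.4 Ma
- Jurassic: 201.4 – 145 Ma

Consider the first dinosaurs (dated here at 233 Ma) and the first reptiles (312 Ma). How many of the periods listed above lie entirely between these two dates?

The older date is 312 Ma and the younger is 233 Ma.
Periods with start < 312 and end > 233 Ma: Permian (298.9–251.902).
That is 1 complete period.

1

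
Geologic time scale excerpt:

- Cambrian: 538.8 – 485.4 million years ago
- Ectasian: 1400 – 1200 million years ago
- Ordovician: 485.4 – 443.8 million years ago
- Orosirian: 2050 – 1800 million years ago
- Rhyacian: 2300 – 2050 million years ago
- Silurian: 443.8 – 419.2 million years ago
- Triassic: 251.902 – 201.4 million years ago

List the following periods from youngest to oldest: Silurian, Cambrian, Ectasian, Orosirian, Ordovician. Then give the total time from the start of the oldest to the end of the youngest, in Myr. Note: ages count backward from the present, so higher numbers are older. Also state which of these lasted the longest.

From the excerpt: Silurian 443.8–419.2; Cambrian 538.8–485.4; Ectasian 1400–1200; Orosirian 2050–1800; Ordovician 485.4–443.8 (Ma).
Larger Ma is earlier, so the oldest is Orosirian and the youngest is Silurian; youngest to oldest: Silurian, Ordovician, Cambrian, Ectasian, Orosirian.
Oldest start 2050 minus youngest end 419.2 gives 1630.8 Myr overall.
Individual lengths (start − end): Ordovician 41.6; Silurian 24.6; Orosirian 250; Cambrian 53.4; Ectasian 200. The largest is Orosirian at 250 Myr.

Silurian, Ordovician, Cambrian, Ectasian, Orosirian; total span 1630.8 Myr; longest is Orosirian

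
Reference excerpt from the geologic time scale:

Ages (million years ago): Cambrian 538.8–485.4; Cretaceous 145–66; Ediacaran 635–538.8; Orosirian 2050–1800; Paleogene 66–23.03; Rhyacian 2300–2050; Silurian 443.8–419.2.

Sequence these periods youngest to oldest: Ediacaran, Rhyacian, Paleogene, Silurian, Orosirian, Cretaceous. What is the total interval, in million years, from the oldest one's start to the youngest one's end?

Start ages (Ma): Rhyacian 2300, Orosirian 2050, Ediacaran 635, Silurian 443.8, Cretaceous 145, Paleogene 66.
Ordered youngest to oldest: Paleogene, Cretaceous, Silurian, Ediacaran, Orosirian, Rhyacian.
Span = 2300 − 23.03 = 2276.97 Myr.

Paleogene, Cretaceous, Silurian, Ediacaran, Orosirian, Rhyacian; total span 2276.97 Myr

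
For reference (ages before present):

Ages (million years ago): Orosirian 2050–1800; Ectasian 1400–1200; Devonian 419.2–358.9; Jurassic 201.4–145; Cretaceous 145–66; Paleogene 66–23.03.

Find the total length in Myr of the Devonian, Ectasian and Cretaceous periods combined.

Each duration: Devonian = 60.3; Ectasian = 200; Cretaceous = 79.
Sum: 60.3 + 200 + 79 = 339.3 Myr.

339.3 million years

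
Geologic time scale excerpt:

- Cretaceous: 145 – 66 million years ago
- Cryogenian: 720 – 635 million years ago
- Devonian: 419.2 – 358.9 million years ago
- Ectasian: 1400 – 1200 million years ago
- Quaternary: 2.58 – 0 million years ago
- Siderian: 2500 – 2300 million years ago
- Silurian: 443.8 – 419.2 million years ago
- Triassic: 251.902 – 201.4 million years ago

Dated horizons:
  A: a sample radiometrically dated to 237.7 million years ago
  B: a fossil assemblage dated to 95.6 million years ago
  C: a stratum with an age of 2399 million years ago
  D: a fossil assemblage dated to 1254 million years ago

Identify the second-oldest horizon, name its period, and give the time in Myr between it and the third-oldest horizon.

D, in the Ectasian; 1016.3 million years to A

Sorted oldest-first by Ma: C (2399), D (1254), A (237.7), B (95.6).
The second oldest is D at 1254 Ma, which lies in 1400–1200 Ma: the Ectasian.
The third oldest is A at 237.7 Ma; separation = |1254 − 237.7| = 1016.3 Myr.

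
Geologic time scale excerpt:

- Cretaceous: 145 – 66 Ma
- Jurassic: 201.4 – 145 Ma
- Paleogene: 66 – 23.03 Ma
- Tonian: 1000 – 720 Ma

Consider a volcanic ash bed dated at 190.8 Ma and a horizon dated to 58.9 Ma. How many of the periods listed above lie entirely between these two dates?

1

190.8 Ma sits inside the Jurassic (201.4–145) and 58.9 Ma inside the Paleogene (66–23.03); neither of those is wholly between the two dates.
The listed periods lying completely between them are Cretaceous — 1 in all.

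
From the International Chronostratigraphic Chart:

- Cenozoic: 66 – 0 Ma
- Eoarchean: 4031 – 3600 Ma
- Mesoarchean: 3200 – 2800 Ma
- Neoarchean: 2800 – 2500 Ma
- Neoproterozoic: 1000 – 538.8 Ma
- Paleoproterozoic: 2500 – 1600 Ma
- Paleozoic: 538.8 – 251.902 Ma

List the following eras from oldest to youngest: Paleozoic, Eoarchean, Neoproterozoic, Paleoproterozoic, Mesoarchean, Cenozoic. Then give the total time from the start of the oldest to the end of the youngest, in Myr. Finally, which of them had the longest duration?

Eoarchean, Mesoarchean, Paleoproterozoic, Neoproterozoic, Paleozoic, Cenozoic; total span 4031 Myr; longest is Paleoproterozoic

Start ages (Ma): Eoarchean 4031, Mesoarchean 3200, Paleoproterozoic 2500, Neoproterozoic 1000, Paleozoic 538.8, Cenozoic 66.
Ordered oldest to youngest: Eoarchean, Mesoarchean, Paleoproterozoic, Neoproterozoic, Paleozoic, Cenozoic.
Span = 4031 − 0 = 4031 Myr.
Durations: Paleozoic 286.898, Paleoproterozoic 900, Cenozoic 66, Neoproterozoic 461.2, Mesoarchean 400, Eoarchean 431 → longest is Paleoproterozoic (900 Myr).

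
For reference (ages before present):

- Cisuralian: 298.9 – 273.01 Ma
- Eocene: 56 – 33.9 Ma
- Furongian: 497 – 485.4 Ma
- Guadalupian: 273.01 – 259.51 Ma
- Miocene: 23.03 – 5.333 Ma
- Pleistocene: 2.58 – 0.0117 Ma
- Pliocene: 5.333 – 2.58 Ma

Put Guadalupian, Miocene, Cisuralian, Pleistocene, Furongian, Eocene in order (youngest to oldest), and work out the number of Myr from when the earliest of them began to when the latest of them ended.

Pleistocene → Miocene → Eocene → Guadalupian → Cisuralian → Furongian; total span 496.9883 Myr

Start ages (Ma): Furongian 497, Cisuralian 298.9, Guadalupian 273.01, Eocene 56, Miocene 23.03, Pleistocene 2.58.
Ordered youngest to oldest: Pleistocene, Miocene, Eocene, Guadalupian, Cisuralian, Furongian.
Span = 497 − 0.0117 = 496.9883 Myr.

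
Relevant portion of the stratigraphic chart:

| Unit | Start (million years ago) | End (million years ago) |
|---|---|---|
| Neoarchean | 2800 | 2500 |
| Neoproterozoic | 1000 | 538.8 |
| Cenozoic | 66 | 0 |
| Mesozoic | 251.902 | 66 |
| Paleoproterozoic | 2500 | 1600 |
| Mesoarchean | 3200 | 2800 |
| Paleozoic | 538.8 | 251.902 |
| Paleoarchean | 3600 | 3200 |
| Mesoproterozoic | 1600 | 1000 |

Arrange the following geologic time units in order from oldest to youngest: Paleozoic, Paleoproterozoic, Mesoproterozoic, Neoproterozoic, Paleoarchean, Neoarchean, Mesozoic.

Paleoarchean, Neoarchean, Paleoproterozoic, Mesoproterozoic, Neoproterozoic, Paleozoic, Mesozoic

The oldest of these is Paleoarchean (starts 3600 Ma) and the youngest is Mesozoic (ends 66 Ma).
In between, by decreasing start age: Neoarchean (2800), Paleoproterozoic (2500), Mesoproterozoic (1600), Neoproterozoic (1000), Paleozoic (538.8).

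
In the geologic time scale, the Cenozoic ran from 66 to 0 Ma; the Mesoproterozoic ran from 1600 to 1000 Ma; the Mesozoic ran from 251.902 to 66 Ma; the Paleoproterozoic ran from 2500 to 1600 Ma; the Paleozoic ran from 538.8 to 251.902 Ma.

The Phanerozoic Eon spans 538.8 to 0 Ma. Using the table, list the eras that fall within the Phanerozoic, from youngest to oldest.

Cenozoic, Mesozoic, Paleozoic

Eras with both bounds inside 538.8–0 Ma: Cenozoic (66–0), Mesozoic (251.902–66), Paleozoic (538.8–251.902).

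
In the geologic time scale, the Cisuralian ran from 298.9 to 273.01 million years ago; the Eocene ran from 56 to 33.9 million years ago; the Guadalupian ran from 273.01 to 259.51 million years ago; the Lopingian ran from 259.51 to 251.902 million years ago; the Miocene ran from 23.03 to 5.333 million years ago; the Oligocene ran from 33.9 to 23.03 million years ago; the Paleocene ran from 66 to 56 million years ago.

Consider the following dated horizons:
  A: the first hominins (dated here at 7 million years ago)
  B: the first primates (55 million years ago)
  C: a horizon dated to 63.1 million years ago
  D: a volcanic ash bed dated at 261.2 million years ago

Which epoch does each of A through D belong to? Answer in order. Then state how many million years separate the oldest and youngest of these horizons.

A — Miocene; B — Eocene; C — Paleocene; D — Guadalupian; span 254.2 million years

A: 7 Ma lies in 23.03–5.333 Ma, so Miocene.
B: 55 Ma lies in 56–33.9 Ma, so Eocene.
C: 63.1 Ma lies in 66–56 Ma, so Paleocene.
D: 261.2 Ma lies in 273.01–259.51 Ma, so Guadalupian.
Oldest = 261.2 Ma, youngest = 7 Ma → span 254.2 Myr.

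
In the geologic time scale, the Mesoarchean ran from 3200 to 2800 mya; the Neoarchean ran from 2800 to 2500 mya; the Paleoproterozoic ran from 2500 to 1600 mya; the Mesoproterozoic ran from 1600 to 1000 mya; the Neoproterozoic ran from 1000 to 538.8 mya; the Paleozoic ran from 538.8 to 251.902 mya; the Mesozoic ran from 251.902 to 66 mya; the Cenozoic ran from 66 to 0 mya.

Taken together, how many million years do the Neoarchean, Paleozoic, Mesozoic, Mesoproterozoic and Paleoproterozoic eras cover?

Duration is start − end for each: (2800 − 2500) + (538.8 − 251.902) + (251.902 − 66) + (1600 − 1000) + (2500 − 1600).
That is 300 + 286.898 + 185.902 + 600 + 900, which totals 2272.8 million years.

2272.8 million years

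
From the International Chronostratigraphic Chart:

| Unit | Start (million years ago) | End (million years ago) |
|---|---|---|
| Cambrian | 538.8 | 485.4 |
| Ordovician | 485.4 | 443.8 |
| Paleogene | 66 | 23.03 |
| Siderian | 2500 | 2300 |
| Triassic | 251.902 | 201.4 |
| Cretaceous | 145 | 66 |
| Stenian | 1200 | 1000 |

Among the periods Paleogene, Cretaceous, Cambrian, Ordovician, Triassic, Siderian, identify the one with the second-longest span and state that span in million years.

Cretaceous, 79 million years

Durations: Paleogene 42.97; Cretaceous 79; Cambrian 53.4; Ordovician 41.6; Triassic 50.502; Siderian 200 Myr.
Sorted longest-first: Siderian (200), Cretaceous (79), Cambrian (53.4), Triassic (50.502), Paleogene (42.97), Ordovician (41.6).
The second longest is Cretaceous at 79 Myr.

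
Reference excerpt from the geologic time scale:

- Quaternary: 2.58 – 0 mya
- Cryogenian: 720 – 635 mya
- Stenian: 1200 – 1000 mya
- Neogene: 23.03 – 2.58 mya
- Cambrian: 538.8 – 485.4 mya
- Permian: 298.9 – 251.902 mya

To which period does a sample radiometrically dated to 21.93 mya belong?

Neogene

21.93 Ma lies between 23.03 and 2.58 Ma, so it falls in the Neogene.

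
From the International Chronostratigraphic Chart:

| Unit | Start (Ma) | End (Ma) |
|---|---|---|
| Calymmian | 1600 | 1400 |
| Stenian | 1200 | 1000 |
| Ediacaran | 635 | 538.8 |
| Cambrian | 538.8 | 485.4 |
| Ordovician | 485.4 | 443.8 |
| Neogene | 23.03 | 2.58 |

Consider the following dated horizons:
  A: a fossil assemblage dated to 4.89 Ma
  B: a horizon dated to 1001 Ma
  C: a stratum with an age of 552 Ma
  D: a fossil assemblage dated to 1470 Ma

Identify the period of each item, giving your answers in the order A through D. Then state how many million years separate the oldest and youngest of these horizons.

A — Neogene; B — Stenian; C — Ediacaran; D — Calymmian; span 1465.11 million years

A: 4.89 Ma lies in 23.03–2.58 Ma, so Neogene.
B: 1001 Ma lies in 1200–1000 Ma, so Stenian.
C: 552 Ma lies in 635–538.8 Ma, so Ediacaran.
D: 1470 Ma lies in 1600–1400 Ma, so Calymmian.
Oldest = 1470 Ma, youngest = 4.89 Ma → span 1465.11 Myr.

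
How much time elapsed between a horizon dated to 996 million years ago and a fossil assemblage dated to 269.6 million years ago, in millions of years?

726.4 million years

996 − 269.6 = 726.4 million years.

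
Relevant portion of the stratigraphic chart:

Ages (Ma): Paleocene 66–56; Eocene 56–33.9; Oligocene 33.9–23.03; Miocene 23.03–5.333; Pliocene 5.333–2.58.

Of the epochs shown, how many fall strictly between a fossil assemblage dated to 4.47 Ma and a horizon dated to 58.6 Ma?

The older date is 58.6 Ma and the younger is 4.47 Ma.
Epochs with start < 58.6 and end > 4.47 Ma: Eocene (56–33.9), Oligocene (33.9–23.03), Miocene (23.03–5.333).
That is 3 complete epochs.

3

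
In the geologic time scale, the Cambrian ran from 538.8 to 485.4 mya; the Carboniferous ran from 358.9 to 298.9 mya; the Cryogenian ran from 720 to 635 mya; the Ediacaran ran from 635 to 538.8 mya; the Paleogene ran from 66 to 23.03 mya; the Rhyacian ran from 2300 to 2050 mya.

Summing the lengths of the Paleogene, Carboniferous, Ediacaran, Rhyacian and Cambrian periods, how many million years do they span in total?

502.57 million years

Duration is start − end for each: (66 − 23.03) + (358.9 − 298.9) + (635 − 538.8) + (2300 − 2050) + (538.8 − 485.4).
That is 42.97 + 60 + 96.2 + 250 + 53.4, which totals 502.57 million years.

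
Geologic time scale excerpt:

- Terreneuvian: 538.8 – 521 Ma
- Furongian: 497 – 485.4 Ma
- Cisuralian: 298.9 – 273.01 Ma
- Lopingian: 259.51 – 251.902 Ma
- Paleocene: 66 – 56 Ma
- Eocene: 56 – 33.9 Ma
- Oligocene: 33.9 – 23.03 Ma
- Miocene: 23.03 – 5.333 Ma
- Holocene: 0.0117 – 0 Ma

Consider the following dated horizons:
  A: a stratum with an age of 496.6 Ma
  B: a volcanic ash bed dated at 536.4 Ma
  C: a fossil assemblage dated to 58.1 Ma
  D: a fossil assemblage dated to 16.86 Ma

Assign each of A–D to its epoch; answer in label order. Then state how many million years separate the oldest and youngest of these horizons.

A — Furongian; B — Terreneuvian; C — Paleocene; D — Miocene; span 519.54 million years

Match each age against the start–end ranges in the excerpt: A = 496.6 Ma → Furongian (497–485.4); B = 536.4 Ma → Terreneuvian (538.8–521); C = 58.1 Ma → Paleocene (66–56); D = 16.86 Ma → Miocene (23.03–5.333).
The largest age is 536.4 Ma and the smallest is 16.86 Ma; their difference is 519.54 Myr.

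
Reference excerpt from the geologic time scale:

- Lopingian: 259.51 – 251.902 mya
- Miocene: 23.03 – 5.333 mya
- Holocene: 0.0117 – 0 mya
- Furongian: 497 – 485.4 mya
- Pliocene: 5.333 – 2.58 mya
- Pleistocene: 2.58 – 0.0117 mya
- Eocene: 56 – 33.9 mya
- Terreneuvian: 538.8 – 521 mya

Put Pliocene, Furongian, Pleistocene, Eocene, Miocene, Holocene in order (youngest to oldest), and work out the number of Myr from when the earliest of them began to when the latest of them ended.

From the excerpt: Pliocene 5.333–2.58; Furongian 497–485.4; Pleistocene 2.58–0.0117; Eocene 56–33.9; Miocene 23.03–5.333; Holocene 0.0117–0 (Ma).
Larger Ma is earlier, so the oldest is Furongian and the youngest is Holocene; youngest to oldest: Holocene, Pleistocene, Pliocene, Miocene, Eocene, Furongian.
Oldest start 497 minus youngest end 0 gives 497 Myr overall.

Holocene → Pleistocene → Pliocene → Miocene → Eocene → Furongian; total span 497 Myr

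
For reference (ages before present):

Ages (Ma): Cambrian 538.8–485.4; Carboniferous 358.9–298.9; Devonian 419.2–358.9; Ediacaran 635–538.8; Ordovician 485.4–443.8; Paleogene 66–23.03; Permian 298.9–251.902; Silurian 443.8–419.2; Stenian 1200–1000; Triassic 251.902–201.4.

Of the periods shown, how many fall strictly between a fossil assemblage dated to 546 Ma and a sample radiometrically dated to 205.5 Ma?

The older date is 546 Ma and the younger is 205.5 Ma.
Periods with start < 546 and end > 205.5 Ma: Cambrian (538.8–485.4), Ordovician (485.4–443.8), Silurian (443.8–419.2), Devonian (419.2–358.9), Carboniferous (358.9–298.9), Permian (298.9–251.902).
That is 6 complete periods.

6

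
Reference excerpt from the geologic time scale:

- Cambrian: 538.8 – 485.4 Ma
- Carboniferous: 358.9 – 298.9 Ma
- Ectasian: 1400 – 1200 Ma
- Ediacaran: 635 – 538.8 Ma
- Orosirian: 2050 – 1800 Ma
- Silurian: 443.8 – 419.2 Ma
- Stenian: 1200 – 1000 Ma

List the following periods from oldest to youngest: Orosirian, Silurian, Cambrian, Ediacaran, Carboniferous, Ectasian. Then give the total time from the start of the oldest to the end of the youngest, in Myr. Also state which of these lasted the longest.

Orosirian → Ectasian → Ediacaran → Cambrian → Silurian → Carboniferous; total span 1751.1 Myr; longest is Orosirian

From the excerpt: Orosirian 2050–1800; Silurian 443.8–419.2; Cambrian 538.8–485.4; Ediacaran 635–538.8; Carboniferous 358.9–298.9; Ectasian 1400–1200 (Ma).
Larger Ma is earlier, so the oldest is Orosirian and the youngest is Carboniferous; oldest to youngest: Orosirian, Ectasian, Ediacaran, Cambrian, Silurian, Carboniferous.
Oldest start 2050 minus youngest end 298.9 gives 1751.1 Myr overall.
Individual lengths (start − end): Ediacaran 96.2; Silurian 24.6; Ectasian 200; Carboniferous 60; Orosirian 250; Cambrian 53.4. The largest is Orosirian at 250 Myr.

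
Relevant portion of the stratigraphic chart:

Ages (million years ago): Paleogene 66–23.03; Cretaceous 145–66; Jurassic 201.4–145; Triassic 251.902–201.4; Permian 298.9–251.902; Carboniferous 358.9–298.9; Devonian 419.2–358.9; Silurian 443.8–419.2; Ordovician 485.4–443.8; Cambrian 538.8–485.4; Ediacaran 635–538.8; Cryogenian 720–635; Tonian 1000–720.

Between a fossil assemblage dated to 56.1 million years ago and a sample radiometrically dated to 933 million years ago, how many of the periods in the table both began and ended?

933 Ma sits inside the Tonian (1000–720) and 56.1 Ma inside the Paleogene (66–23.03); neither of those is wholly between the two dates.
The listed periods lying completely between them are Cryogenian, Ediacaran, Cambrian, Ordovician, Silurian, Devonian, Carboniferous, Permian, Triassic, Jurassic, Cretaceous — 11 in all.

11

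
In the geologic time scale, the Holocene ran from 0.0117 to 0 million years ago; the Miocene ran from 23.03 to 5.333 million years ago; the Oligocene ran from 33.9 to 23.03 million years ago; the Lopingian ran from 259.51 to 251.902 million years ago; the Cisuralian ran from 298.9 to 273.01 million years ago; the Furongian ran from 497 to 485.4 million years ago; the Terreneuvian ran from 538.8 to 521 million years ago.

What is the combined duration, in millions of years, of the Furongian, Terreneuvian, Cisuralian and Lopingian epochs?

Duration is start − end for each: (497 − 485.4) + (538.8 − 521) + (298.9 − 273.01) + (259.51 − 251.902).
That is 11.6 + 17.8 + 25.89 + 7.608, which totals 62.898 million years.

62.898 million years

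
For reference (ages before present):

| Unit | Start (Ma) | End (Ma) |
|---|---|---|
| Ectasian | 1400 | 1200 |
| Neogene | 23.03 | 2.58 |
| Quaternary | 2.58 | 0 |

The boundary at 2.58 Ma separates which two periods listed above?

Neogene and Quaternary

The Neogene ends at 2.58 Ma and the Quaternary begins at 2.58 Ma, so they share that boundary.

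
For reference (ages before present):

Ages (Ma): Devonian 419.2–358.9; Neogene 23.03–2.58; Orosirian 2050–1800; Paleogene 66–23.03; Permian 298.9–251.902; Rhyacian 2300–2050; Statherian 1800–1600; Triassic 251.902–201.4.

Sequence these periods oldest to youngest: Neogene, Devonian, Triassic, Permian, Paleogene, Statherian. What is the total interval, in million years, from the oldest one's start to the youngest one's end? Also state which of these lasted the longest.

From the excerpt: Neogene 23.03–2.58; Devonian 419.2–358.9; Triassic 251.902–201.4; Permian 298.9–251.902; Paleogene 66–23.03; Statherian 1800–1600 (Ma).
Larger Ma is earlier, so the oldest is Statherian and the youngest is Neogene; oldest to youngest: Statherian, Devonian, Permian, Triassic, Paleogene, Neogene.
Oldest start 1800 minus youngest end 2.58 gives 1797.42 Myr overall.
Individual lengths (start − end): Triassic 50.502; Neogene 20.45; Permian 46.998; Devonian 60.3; Paleogene 42.97; Statherian 200. The largest is Statherian at 200 Myr.

Statherian, Devonian, Permian, Triassic, Paleogene, Neogene; total span 1797.42 Myr; longest is Statherian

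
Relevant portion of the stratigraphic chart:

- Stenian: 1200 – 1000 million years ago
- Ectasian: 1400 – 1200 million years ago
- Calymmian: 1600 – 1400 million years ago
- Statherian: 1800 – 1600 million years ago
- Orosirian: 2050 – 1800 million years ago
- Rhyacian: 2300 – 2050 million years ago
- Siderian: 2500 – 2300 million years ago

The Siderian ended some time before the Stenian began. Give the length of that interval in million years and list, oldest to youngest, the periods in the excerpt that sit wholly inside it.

1100 million years; Rhyacian, Orosirian, Statherian, Calymmian, Ectasian

End of Siderian = 2300 Ma; start of Stenian = 1200 Ma.
Gap = 2300 − 1200 = 1100 Myr.
Periods wholly inside 2300–1200 Ma: Rhyacian (2300–2050), Orosirian (2050–1800), Statherian (1800–1600), Calymmian (1600–1400), Ectasian (1400–1200).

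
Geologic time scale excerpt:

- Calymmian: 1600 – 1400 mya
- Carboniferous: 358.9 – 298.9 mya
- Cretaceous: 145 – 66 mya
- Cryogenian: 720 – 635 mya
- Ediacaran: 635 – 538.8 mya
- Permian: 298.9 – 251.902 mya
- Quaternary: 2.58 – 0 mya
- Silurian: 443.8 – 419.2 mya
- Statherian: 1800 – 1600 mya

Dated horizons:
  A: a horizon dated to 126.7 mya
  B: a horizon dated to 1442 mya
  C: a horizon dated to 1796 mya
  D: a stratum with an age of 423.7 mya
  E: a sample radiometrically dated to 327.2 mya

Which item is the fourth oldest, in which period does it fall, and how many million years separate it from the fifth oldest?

E, in the Carboniferous; 200.5 million years to A

Larger Ma means older, so oldest first: C 1796 > B 1442 > D 423.7 > E 327.2 > A 126.7.
Counting 4 along gives E (327.2 Ma); the excerpt puts that inside the Carboniferous, 358.9–298.9 Ma.
Next in line is A (126.7 Ma), and 327.2 − 126.7 = 200.5 Myr.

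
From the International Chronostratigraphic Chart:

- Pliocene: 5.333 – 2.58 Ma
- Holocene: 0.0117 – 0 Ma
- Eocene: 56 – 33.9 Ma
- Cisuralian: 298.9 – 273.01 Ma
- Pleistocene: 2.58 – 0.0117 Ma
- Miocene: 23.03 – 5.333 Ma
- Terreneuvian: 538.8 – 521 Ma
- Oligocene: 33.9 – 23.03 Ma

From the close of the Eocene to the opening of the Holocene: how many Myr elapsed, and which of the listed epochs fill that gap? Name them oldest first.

33.8883 million years; Oligocene, Miocene, Pliocene, Pleistocene

The Eocene closes at 33.9 Ma and the Holocene opens at 0.0117 Ma, so the interval is 33.9 − 0.0117 = 33.8883 Myr.
An epoch fits inside if it starts at or after 33.9 Ma and ends at or before 0.0117 Ma; oldest first that gives Oligocene, Miocene, Pliocene, Pleistocene.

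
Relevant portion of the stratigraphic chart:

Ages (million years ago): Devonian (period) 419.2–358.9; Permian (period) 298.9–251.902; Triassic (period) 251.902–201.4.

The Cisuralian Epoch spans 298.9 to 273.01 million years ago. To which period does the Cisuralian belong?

Permian

The Cisuralian (298.9–273.01 Ma) lies entirely within 298.9–251.902 Ma, the Permian Period.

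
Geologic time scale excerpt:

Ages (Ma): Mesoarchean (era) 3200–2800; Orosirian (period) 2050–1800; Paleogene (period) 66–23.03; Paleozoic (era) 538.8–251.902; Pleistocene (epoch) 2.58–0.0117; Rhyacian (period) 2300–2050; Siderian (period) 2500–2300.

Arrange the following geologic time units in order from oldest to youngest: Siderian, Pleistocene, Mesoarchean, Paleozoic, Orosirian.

Mesoarchean → Siderian → Orosirian → Paleozoic → Pleistocene

The oldest of these is Mesoarchean (starts 3200 Ma) and the youngest is Pleistocene (ends 0.0117 Ma).
In between, by decreasing start age: Siderian (2500), Orosirian (2050), Paleozoic (538.8).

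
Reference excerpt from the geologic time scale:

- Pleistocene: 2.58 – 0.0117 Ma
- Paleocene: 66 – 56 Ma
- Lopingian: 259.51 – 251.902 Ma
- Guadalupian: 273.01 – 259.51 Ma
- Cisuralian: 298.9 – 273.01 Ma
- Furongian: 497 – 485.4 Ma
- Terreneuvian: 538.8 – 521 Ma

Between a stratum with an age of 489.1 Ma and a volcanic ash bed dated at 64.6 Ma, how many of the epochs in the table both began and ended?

489.1 Ma sits inside the Furongian (497–485.4) and 64.6 Ma inside the Paleocene (66–56); neither of those is wholly between the two dates.
The listed epochs lying completely between them are Cisuralian, Guadalupian, Lopingian — 3 in all.

3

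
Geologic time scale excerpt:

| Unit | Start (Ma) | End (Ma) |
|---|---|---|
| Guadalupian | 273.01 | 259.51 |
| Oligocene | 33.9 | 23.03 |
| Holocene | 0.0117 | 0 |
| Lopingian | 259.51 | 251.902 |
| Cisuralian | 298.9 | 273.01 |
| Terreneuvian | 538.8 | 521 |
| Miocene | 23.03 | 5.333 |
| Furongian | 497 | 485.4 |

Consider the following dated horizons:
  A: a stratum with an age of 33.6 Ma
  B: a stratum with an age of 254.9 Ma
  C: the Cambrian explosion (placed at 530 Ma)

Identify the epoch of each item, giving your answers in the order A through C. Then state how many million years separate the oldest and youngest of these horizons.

Match each age against the start–end ranges in the excerpt: A = 33.6 Ma → Oligocene (33.9–23.03); B = 254.9 Ma → Lopingian (259.51–251.902); C = 530 Ma → Terreneuvian (538.8–521).
The largest age is 530 Ma and the smallest is 33.6 Ma; their difference is 496.4 Myr.

A — Oligocene; B — Lopingian; C — Terreneuvian; span 496.4 million years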